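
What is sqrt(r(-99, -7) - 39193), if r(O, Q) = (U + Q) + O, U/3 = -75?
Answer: 2*I*sqrt(9881) ≈ 198.81*I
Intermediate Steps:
U = -225 (U = 3*(-75) = -225)
r(O, Q) = -225 + O + Q (r(O, Q) = (-225 + Q) + O = -225 + O + Q)
sqrt(r(-99, -7) - 39193) = sqrt((-225 - 99 - 7) - 39193) = sqrt(-331 - 39193) = sqrt(-39524) = 2*I*sqrt(9881)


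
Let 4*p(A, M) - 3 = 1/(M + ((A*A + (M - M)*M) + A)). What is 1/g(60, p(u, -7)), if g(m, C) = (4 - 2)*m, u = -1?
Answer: 1/120 ≈ 0.0083333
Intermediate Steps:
p(A, M) = ¾ + 1/(4*(A + M + A²)) (p(A, M) = ¾ + 1/(4*(M + ((A*A + (M - M)*M) + A))) = ¾ + 1/(4*(M + ((A² + 0*M) + A))) = ¾ + 1/(4*(M + ((A² + 0) + A))) = ¾ + 1/(4*(M + (A² + A))) = ¾ + 1/(4*(M + (A + A²))) = ¾ + 1/(4*(A + M + A²)))
g(m, C) = 2*m
1/g(60, p(u, -7)) = 1/(2*60) = 1/120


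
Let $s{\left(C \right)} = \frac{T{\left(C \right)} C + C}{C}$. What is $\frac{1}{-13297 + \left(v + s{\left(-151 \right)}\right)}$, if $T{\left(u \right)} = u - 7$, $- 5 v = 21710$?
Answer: $- \frac{1}{17796} \approx -5.6192 \cdot 10^{-5}$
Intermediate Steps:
$v = -4342$ ($v = \left(- \frac{1}{5}\right) 21710 = -4342$)
$T{\left(u \right)} = -7 + u$
$s{\left(C \right)} = \frac{C + C \left(-7 + C\right)}{C}$ ($s{\left(C \right)} = \frac{\left(-7 + C\right) C + C}{C} = \frac{C \left(-7 + C\right) + C}{C} = \frac{C + C \left(-7 + C\right)}{C}$)
$\frac{1}{-13297 + \left(v + s{\left(-151 \right)}\right)} = \frac{1}{-13297 - 4499} = \frac{1}{-17796} = - \frac{1}{17796}$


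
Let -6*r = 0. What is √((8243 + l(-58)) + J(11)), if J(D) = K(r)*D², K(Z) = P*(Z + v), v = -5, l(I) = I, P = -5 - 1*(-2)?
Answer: 100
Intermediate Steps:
P = -3 (P = -5 + 2 = -3)
r = 0 (r = -⅙*0 = 0)
K(Z) = 15 - 3*Z (K(Z) = -3*(Z - 5) = -3*(-5 + Z) = 15 - 3*Z)
J(D) = 15*D² (J(D) = (15 - 3*0)*D² = (15 + 0)*D² = 15*D²)
√((8243 + l(-58)) + J(11)) = √((8243 - 58) + 15*11²) = √(8185 + 15*121) = √(8185 + 1815) = √10000 = 100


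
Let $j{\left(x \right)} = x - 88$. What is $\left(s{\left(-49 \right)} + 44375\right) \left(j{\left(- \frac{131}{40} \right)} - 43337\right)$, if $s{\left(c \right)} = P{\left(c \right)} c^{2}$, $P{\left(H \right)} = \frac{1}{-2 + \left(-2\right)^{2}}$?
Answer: $- \frac{158341227781}{80} \approx -1.9793 \cdot 10^{9}$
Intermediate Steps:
$P{\left(H \right)} = \frac{1}{2}$ ($P{\left(H \right)} = \frac{1}{-2 + 4} = \frac{1}{2}$)
$j{\left(x \right)} = -88 + x$
$s{\left(c \right)} = \frac{c^{2}}{2}$
$\left(s{\left(-49 \right)} + 44375\right) \left(j{\left(- \frac{131}{40} \right)} - 43337\right) = \left(\frac{\left(-49\right)^{2}}{2} + 44375\right) \left(\left(-88 - \frac{131}{40}\right) - 43337\right) = \left(\frac{1}{2} \cdot 2401 + 44375\right) \left(\left(-88 - \frac{131}{40}\right) - 43337\right) = \left(\frac{2401}{2} + 44375\right) \left(\left(-88 - \frac{131}{40}\right) - 43337\right) = \frac{91151 \left(- \frac{3651}{40} - 43337\right)}{2} = \frac{91151}{2} \left(- \frac{1737131}{40}\right) = - \frac{158341227781}{80}$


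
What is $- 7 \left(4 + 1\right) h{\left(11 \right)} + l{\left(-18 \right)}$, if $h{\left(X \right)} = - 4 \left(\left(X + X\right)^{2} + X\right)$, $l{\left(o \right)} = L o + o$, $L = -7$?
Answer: $69408$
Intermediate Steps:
$l{\left(o \right)} = - 6 o$ ($l{\left(o \right)} = - 7 o + o = - 6 o$)
$h{\left(X \right)} = - 16 X^{2} - 4 X$ ($h{\left(X \right)} = - 4 \left(\left(2 X\right)^{2} + X\right) = - 4 \left(4 X^{2} + X\right) = - 4 \left(X + 4 X^{2}\right) = - 16 X^{2} - 4 X$)
$- 7 \left(4 + 1\right) h{\left(11 \right)} + l{\left(-18 \right)} = - 7 \left(4 + 1\right) \left(\left(-4\right) 11 \left(1 + 4 \cdot 11\right)\right) - -108 = \left(-7\right) 5 \left(\left(-4\right) 11 \left(1 + 44\right)\right) + 108 = - 35 \left(\left(-4\right) 11 \cdot 45\right) + 108 = \left(-35\right) \left(-1980\right) + 108 = 69300 + 108 = 69408$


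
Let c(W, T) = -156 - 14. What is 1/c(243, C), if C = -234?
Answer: -1/170 ≈ -0.0058824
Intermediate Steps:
c(W, T) = -170
1/c(243, C) = 1/(-170) = -1/170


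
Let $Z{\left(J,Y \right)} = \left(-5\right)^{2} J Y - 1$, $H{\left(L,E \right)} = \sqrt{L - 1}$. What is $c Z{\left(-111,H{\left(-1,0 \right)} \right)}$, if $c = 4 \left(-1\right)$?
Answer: $4 + 11100 i \sqrt{2} \approx 4.0 + 15698.0 i$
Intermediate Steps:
$H{\left(L,E \right)} = \sqrt{-1 + L}$
$Z{\left(J,Y \right)} = -1 + 25 J Y$ ($Z{\left(J,Y \right)} = 25 J Y - 1 = -1 + 25 J Y$)
$c = -4$
$c Z{\left(-111,H{\left(-1,0 \right)} \right)} = - 4 \left(-1 + 25 \left(-111\right) \sqrt{-1 - 1}\right) = - 4 \left(-1 + 25 \left(-111\right) \sqrt{-2}\right) = - 4 \left(-1 + 25 \left(-111\right) i \sqrt{2}\right) = - 4 \left(-1 - 2775 i \sqrt{2}\right) = 4 + 11100 i \sqrt{2}$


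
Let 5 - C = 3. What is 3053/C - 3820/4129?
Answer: 12598197/8258 ≈ 1525.6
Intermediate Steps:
C = 2 (C = 5 - 1*3 = 5 - 3 = 2)
3053/C - 3820/4129 = 3053/2 - 3820/4129 = 12598197/8258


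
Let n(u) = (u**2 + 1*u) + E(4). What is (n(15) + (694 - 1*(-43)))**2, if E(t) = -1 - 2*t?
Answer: 937024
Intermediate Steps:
n(u) = -9 + u + u**2 (n(u) = (u**2 + 1*u) + (-1 - 2*4) = (u**2 + u) + (-1 - 8) = (u + u**2) - 9 = -9 + u + u**2)
(n(15) + (694 - 1*(-43)))**2 = ((-9 + 15 + 15**2) + (694 - 1*(-43)))**2 = ((-9 + 15 + 225) + (694 + 43))**2 = (231 + 737)**2 = 968**2 = 937024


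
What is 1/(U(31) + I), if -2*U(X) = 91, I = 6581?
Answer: 2/13071 ≈ 0.00015301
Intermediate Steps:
U(X) = -91/2 (U(X) = -1/2*91 = -91/2)
1/(U(31) + I) = 1/(-91/2 + 6581) = 1/(13071/2) = 2/13071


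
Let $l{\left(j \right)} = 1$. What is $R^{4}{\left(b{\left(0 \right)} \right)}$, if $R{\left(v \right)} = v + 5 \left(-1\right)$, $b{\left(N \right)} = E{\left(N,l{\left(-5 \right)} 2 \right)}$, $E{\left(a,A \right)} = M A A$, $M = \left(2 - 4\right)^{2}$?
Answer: $14641$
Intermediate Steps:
$M = 4$ ($M = \left(-2\right)^{2} = 4$)
$E{\left(a,A \right)} = 4 A^{2}$ ($E{\left(a,A \right)} = 4 A A = 4 A^{2}$)
$b{\left(N \right)} = 16$ ($b{\left(N \right)} = 4 \left(1 \cdot 2\right)^{2} = 4 \cdot 2^{2} = 4 \cdot 4 = 16$)
$R{\left(v \right)} = -5 + v$ ($R{\left(v \right)} = v - 5 = -5 + v$)
$R^{4}{\left(b{\left(0 \right)} \right)} = \left(-5 + 16\right)^{4} = 11^{4} = 14641$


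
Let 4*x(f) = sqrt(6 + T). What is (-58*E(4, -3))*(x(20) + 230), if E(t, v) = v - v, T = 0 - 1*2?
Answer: 0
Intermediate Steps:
T = -2 (T = 0 - 2 = -2)
x(f) = 1/2 (x(f) = sqrt(6 - 2)/4 = sqrt(4)/4 = (1/4)*2 = 1/2)
E(t, v) = 0
(-58*E(4, -3))*(x(20) + 230) = (-58*0)*(1/2 + 230) = 0*(461/2) = 0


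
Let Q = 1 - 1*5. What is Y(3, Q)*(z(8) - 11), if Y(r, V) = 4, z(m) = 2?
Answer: -36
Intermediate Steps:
Q = -4 (Q = 1 - 5 = -4)
Y(3, Q)*(z(8) - 11) = 4*(2 - 11) = 4*(-9) = -36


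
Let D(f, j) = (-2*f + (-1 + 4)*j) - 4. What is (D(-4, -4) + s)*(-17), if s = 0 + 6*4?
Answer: -272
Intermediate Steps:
D(f, j) = -4 - 2*f + 3*j (D(f, j) = (-2*f + 3*j) - 4 = -4 - 2*f + 3*j)
s = 24 (s = 0 + 24 = 24)
(D(-4, -4) + s)*(-17) = ((-4 - 2*(-4) + 3*(-4)) + 24)*(-17) = ((-4 + 8 - 12) + 24)*(-17) = (-8 + 24)*(-17) = 16*(-17) = -272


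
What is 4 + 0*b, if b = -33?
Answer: 4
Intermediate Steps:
4 + 0*b = 4 + 0*(-33) = 4 + 0 = 4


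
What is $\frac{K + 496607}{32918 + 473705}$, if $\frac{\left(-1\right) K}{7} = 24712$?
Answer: $\frac{323623}{506623} \approx 0.63878$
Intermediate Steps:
$K = -172984$ ($K = \left(-7\right) 24712 = -172984$)
$\frac{K + 496607}{32918 + 473705} = \frac{-172984 + 496607}{32918 + 473705} = \frac{323623}{506623}$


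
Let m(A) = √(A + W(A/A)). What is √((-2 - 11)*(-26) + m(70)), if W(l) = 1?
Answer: √(338 + √71) ≈ 18.613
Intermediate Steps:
m(A) = √(1 + A) (m(A) = √(A + 1) = √(1 + A))
√((-2 - 11)*(-26) + m(70)) = √((-2 - 11)*(-26) + √(1 + 70)) = √(-13*(-26) + √71) = √(338 + √71)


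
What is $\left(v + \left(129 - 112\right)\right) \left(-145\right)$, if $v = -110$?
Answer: $13485$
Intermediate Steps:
$\left(v + \left(129 - 112\right)\right) \left(-145\right) = \left(-110 + \left(129 - 112\right)\right) \left(-145\right) = \left(-110 + 17\right) \left(-145\right) = \left(-93\right) \left(-145\right) = 13485$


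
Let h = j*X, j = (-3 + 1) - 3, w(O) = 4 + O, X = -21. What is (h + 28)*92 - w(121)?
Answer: 12111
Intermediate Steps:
j = -5 (j = -2 - 3 = -5)
h = 105 (h = -5*(-21) = 105)
(h + 28)*92 - w(121) = (105 + 28)*92 - (4 + 121) = 133*92 - 1*125 = 12236 - 125 = 12111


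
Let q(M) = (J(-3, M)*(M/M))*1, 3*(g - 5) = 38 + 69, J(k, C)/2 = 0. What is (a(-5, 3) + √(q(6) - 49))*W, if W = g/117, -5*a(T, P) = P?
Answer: -122/585 + 854*I/351 ≈ -0.20855 + 2.433*I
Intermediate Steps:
a(T, P) = -P/5
J(k, C) = 0 (J(k, C) = 2*0 = 0)
g = 122/3 (g = 5 + (38 + 69)/3 = 5 + (⅓)*107 = 5 + 107/3 = 122/3 ≈ 40.667)
q(M) = 0 (q(M) = (0*(M/M))*1 = (0*1)*1 = 0*1 = 0)
W = 122/351 (W = (122/3)/117 = (122/3)*(1/117) = 122/351 ≈ 0.34758)
(a(-5, 3) + √(q(6) - 49))*W = (-⅕*3 + √(0 - 49))*(122/351) = (-⅗ + √(-49))*(122/351) = (-⅗ + 7*I)*(122/351) = -122/585 + 854*I/351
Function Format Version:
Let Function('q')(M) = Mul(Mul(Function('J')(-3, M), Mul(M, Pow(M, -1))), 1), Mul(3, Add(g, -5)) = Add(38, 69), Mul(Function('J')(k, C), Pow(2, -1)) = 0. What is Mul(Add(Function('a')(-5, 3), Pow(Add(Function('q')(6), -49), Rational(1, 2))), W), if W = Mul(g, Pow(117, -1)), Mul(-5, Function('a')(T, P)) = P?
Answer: Add(Rational(-122, 585), Mul(Rational(854, 351), I)) ≈ Add(-0.20855, Mul(2.4330, I))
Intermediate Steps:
Function('a')(T, P) = Mul(Rational(-1, 5), P)
Function('J')(k, C) = 0 (Function('J')(k, C) = Mul(2, 0) = 0)
g = Rational(122, 3) (g = Add(5, Mul(Rational(1, 3), Add(38, 69))) = Add(5, Mul(Rational(1, 3), 107)) = Add(5, Rational(107, 3)) = Rational(122, 3) ≈ 40.667)
Function('q')(M) = 0 (Function('q')(M) = Mul(Mul(0, Mul(M, Pow(M, -1))), 1) = Mul(Mul(0, 1), 1) = Mul(0, 1) = 0)
W = Rational(122, 351) (W = Mul(Rational(122, 3), Pow(117, -1)) = Mul(Rational(122, 3), Rational(1, 117)) = Rational(122, 351) ≈ 0.34758)
Mul(Add(Function('a')(-5, 3), Pow(Add(Function('q')(6), -49), Rational(1, 2))), W) = Mul(Add(Mul(Rational(-1, 5), 3), Pow(Add(0, -49), Rational(1, 2))), Rational(122, 351)) = Mul(Add(Rational(-3, 5), Pow(-49, Rational(1, 2))), Rational(122, 351)) = Mul(Add(Rational(-3, 5), Mul(7, I)), Rational(122, 351)) = Add(Rational(-122, 585), Mul(Rational(854, 351), I))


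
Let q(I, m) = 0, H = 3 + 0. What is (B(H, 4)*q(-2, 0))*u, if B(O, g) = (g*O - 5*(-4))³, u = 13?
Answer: 0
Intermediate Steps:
H = 3
B(O, g) = (20 + O*g)³ (B(O, g) = (O*g + 20)³ = (20 + O*g)³)
(B(H, 4)*q(-2, 0))*u = ((20 + 3*4)³*0)*13 = ((20 + 12)³*0)*13 = (32³*0)*13 = (32768*0)*13 = 0*13 = 0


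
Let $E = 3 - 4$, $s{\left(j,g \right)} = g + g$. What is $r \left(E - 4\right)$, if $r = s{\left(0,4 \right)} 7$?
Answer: $-280$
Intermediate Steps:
$s{\left(j,g \right)} = 2 g$
$E = -1$ ($E = 3 - 4 = -1$)
$r = 56$ ($r = 2 \cdot 4 \cdot 7 = 8 \cdot 7 = 56$)
$r \left(E - 4\right) = 56 \left(-1 - 4\right) = 56 \left(-5\right) = -280$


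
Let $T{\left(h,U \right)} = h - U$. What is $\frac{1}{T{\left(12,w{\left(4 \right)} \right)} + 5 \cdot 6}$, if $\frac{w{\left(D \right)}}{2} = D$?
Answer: $\frac{1}{34} \approx 0.029412$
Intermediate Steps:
$w{\left(D \right)} = 2 D$
$\frac{1}{T{\left(12,w{\left(4 \right)} \right)} + 5 \cdot 6} = \frac{1}{\left(12 - 2 \cdot 4\right) + 5 \cdot 6} = \frac{1}{\left(12 - 8\right) + 30} = \frac{1}{4 + 30} = \frac{1}{34}$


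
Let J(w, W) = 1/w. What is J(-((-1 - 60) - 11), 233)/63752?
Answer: 1/4590144 ≈ 2.1786e-7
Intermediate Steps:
J(-((-1 - 60) - 11), 233)/63752 = 1/(-((-1 - 60) - 11)*63752) = (1/63752)/(-(-61 - 11)) = (1/63752)/(-1*(-72)) = (1/63752)/72 = (1/72)*(1/63752) = 1/4590144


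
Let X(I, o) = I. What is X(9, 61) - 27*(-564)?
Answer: 15237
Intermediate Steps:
X(9, 61) - 27*(-564) = 9 - 27*(-564) = 9 + 15228 = 15237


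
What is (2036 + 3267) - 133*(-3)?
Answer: 5702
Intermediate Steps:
(2036 + 3267) - 133*(-3) = 5303 + 399 = 5702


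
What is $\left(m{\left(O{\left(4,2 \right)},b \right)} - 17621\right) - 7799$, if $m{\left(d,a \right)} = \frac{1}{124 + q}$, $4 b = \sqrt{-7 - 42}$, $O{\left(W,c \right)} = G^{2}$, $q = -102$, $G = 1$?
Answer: $- \frac{559239}{22} \approx -25420.0$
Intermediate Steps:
$O{\left(W,c \right)} = 1$ ($O{\left(W,c \right)} = 1^{2} = 1$)
$b = \frac{7 i}{4}$ ($b = \frac{\sqrt{-7 - 42}}{4} = \frac{\sqrt{-49}}{4} = \frac{7 i}{4} \approx 1.75 i$)
$m{\left(d,a \right)} = \frac{1}{22}$ ($m{\left(d,a \right)} = \frac{1}{124 - 102} = \frac{1}{22}$)
$\left(m{\left(O{\left(4,2 \right)},b \right)} - 17621\right) - 7799 = \left(\frac{1}{22} - 17621\right) - 7799 = - \frac{387661}{22} - 7799 = - \frac{559239}{22}$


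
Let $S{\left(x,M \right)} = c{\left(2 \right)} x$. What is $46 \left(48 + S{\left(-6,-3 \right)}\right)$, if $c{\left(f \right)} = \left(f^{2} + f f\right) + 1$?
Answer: $-276$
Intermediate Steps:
$c{\left(f \right)} = 1 + 2 f^{2}$ ($c{\left(f \right)} = \left(f^{2} + f^{2}\right) + 1 = 2 f^{2} + 1 = 1 + 2 f^{2}$)
$S{\left(x,M \right)} = 9 x$ ($S{\left(x,M \right)} = \left(1 + 2 \cdot 2^{2}\right) x = \left(1 + 2 \cdot 4\right) x = \left(1 + 8\right) x = 9 x$)
$46 \left(48 + S{\left(-6,-3 \right)}\right) = 46 \left(48 + 9 \left(-6\right)\right) = 46 \left(48 - 54\right) = 46 \left(-6\right) = -276$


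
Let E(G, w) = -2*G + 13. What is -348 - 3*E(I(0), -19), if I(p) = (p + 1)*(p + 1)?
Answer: -381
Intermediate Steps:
I(p) = (1 + p)**2 (I(p) = (1 + p)*(1 + p) = (1 + p)**2)
E(G, w) = 13 - 2*G
-348 - 3*E(I(0), -19) = -348 - 3*(13 - 2*(1 + 0)**2) = -348 - 3*(13 - 2*1**2) = -348 - 3*(13 - 2*1) = -348 - 3*(13 - 2) = -348 - 3*11 = -348 - 1*33 = -348 - 33 = -381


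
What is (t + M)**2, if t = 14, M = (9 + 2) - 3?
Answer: 484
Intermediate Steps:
M = 8 (M = 11 - 3 = 8)
(t + M)**2 = (14 + 8)**2 = 22**2 = 484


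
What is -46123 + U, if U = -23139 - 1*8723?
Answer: -77985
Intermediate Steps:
U = -31862 (U = -23139 - 8723 = -31862)
-46123 + U = -46123 - 31862 = -77985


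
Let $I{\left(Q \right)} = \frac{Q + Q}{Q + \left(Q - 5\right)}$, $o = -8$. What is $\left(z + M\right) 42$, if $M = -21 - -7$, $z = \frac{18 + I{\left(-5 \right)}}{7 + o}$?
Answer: $-1372$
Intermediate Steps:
$I{\left(Q \right)} = \frac{2 Q}{-5 + 2 Q}$ ($I{\left(Q \right)} = \frac{2 Q}{Q + \left(-5 + Q\right)} = \frac{2 Q}{-5 + 2 Q}$)
$z = - \frac{56}{3}$ ($z = \frac{18 + 2 \left(-5\right) \frac{1}{-5 + 2 \left(-5\right)}}{7 - 8} = \frac{18 + 2 \left(-5\right) \frac{1}{-5 - 10}}{-1} = \left(18 + 2 \left(-5\right) \frac{1}{-15}\right) \left(-1\right) = \left(18 + 2 \left(-5\right) \left(- \frac{1}{15}\right)\right) \left(-1\right) = \left(18 + \frac{2}{3}\right) \left(-1\right) = \frac{56}{3} \left(-1\right) = - \frac{56}{3} \approx -18.667$)
$M = -14$ ($M = -21 + 7 = -14$)
$\left(z + M\right) 42 = \left(- \frac{56}{3} - 14\right) 42 = \left(- \frac{98}{3}\right) 42 = -1372$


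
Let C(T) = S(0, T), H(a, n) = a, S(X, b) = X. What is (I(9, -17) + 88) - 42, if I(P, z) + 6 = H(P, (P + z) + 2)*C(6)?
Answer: 40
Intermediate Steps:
C(T) = 0
I(P, z) = -6 (I(P, z) = -6 + P*0 = -6 + 0 = -6)
(I(9, -17) + 88) - 42 = (-6 + 88) - 42 = 82 - 42 = 40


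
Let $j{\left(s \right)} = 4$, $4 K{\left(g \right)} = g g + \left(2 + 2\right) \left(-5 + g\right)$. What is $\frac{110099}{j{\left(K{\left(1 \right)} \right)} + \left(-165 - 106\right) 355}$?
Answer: $- \frac{110099}{96201} \approx -1.1445$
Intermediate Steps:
$K{\left(g \right)} = -5 + g + \frac{g^{2}}{4}$ ($K{\left(g \right)} = \frac{g g + \left(2 + 2\right) \left(-5 + g\right)}{4} = \frac{g^{2} + 4 \left(-5 + g\right)}{4} = \frac{g^{2} + \left(-20 + 4 g\right)}{4} = \frac{-20 + g^{2} + 4 g}{4} = -5 + g + \frac{g^{2}}{4}$)
$\frac{110099}{j{\left(K{\left(1 \right)} \right)} + \left(-165 - 106\right) 355} = \frac{110099}{4 + \left(-165 - 106\right) 355} = \frac{110099}{4 - 96205} = \frac{110099}{-96201} = 110099 \left(- \frac{1}{96201}\right) = - \frac{110099}{96201}$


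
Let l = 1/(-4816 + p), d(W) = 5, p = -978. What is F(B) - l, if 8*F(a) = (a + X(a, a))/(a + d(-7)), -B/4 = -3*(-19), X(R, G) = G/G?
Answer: 658511/5168248 ≈ 0.12741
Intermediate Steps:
X(R, G) = 1
B = -228 (B = -(-12)*(-19) = -4*57 = -228)
F(a) = (1 + a)/(8*(5 + a)) (F(a) = ((a + 1)/(a + 5))/8 = ((1 + a)/(5 + a))/8 = (1 + a)/(8*(5 + a)))
l = -1/5794 (l = 1/(-4816 - 978) = 1/(-5794) = -1/5794 ≈ -0.00017259)
F(B) - l = (1 - 228)/(8*(5 - 228)) - 1*(-1/5794) = (⅛)*(-227)/(-223) + 1/5794 = (⅛)*(-1/223)*(-227) + 1/5794 = 227/1784 + 1/5794 = 658511/5168248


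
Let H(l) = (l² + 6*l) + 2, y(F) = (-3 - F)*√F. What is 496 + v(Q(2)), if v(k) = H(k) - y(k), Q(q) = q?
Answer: 514 + 5*√2 ≈ 521.07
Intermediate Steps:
y(F) = √F*(-3 - F)
H(l) = 2 + l² + 6*l
v(k) = 2 + k² + 6*k - √k*(-3 - k) (v(k) = (2 + k² + 6*k) - √k*(-3 - k) = 2 + k² + 6*k - √k*(-3 - k))
496 + v(Q(2)) = 496 + (2 + 2² + 6*2 + √2*(3 + 2)) = 496 + (2 + 4 + 12 + √2*5) = 496 + (2 + 4 + 12 + 5*√2) = 496 + (18 + 5*√2) = 514 + 5*√2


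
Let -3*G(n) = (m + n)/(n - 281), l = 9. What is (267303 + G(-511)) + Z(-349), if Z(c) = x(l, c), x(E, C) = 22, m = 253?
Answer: 105860657/396 ≈ 2.6733e+5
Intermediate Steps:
Z(c) = 22
G(n) = -(253 + n)/(3*(-281 + n)) (G(n) = -(253 + n)/(3*(n - 281)) = -(253 + n)/(3*(-281 + n)))
(267303 + G(-511)) + Z(-349) = (267303 + (-253 - 1*(-511))/(3*(-281 - 511))) + 22 = (267303 + (⅓)*(-253 + 511)/(-792)) + 22 = (267303 + (⅓)*(-1/792)*258) + 22 = (267303 - 43/396) + 22 = 105851945/396 + 22 = 105860657/396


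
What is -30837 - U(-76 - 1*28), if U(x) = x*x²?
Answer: 1094027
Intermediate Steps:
U(x) = x³
-30837 - U(-76 - 1*28) = -30837 - (-76 - 1*28)³ = -30837 - (-76 - 28)³ = -30837 - 1*(-104)³ = -30837 - 1*(-1124864) = -30837 + 1124864 = 1094027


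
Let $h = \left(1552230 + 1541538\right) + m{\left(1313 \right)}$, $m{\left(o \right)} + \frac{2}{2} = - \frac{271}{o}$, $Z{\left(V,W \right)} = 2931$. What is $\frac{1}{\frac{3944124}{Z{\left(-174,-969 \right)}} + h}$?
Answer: $\frac{1282801}{3970413348204} \approx 3.2309 \cdot 10^{-7}$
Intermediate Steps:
$m{\left(o \right)} = -1 - \frac{271}{o}$
$h = \frac{4062115800}{1313}$ ($h = \left(1552230 + 1541538\right) + \frac{-271 - 1313}{1313} = 3093768 + \frac{-271 - 1313}{1313} = 3093768 + \frac{1}{1313} \left(-1584\right) = 3093768 - \frac{1584}{1313} = \frac{4062115800}{1313} \approx 3.0938 \cdot 10^{6}$)
$\frac{1}{\frac{3944124}{Z{\left(-174,-969 \right)}} + h} = \frac{1}{\frac{3944124}{2931} + \frac{4062115800}{1313}} = \frac{1}{3944124 \cdot \frac{1}{2931} + \frac{4062115800}{1313}} = \frac{1}{\frac{1314708}{977} + \frac{4062115800}{1313}} = \frac{1}{\frac{3970413348204}{1282801}} = \frac{1282801}{3970413348204}$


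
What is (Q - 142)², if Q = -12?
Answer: 23716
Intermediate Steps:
(Q - 142)² = (-12 - 142)² = (-154)² = 23716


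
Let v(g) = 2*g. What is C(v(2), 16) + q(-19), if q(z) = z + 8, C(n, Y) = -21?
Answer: -32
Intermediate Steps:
q(z) = 8 + z
C(v(2), 16) + q(-19) = -21 + (8 - 19) = -21 - 11 = -32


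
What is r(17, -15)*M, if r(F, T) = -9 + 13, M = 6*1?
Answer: 24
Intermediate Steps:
M = 6
r(F, T) = 4
r(17, -15)*M = 4*6 = 24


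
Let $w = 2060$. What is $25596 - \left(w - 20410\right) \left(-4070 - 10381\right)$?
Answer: $-265150254$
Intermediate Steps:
$25596 - \left(w - 20410\right) \left(-4070 - 10381\right) = 25596 - \left(2060 - 20410\right) \left(-4070 - 10381\right) = 25596 - \left(-18350\right) \left(-14451\right) = 25596 - 265175850 = -265150254$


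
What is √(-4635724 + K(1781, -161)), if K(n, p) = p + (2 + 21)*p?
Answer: 2*I*√1159897 ≈ 2154.0*I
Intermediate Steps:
K(n, p) = 24*p (K(n, p) = p + 23*p = 24*p)
√(-4635724 + K(1781, -161)) = √(-4635724 + 24*(-161)) = √(-4635724 - 3864) = √(-4639588) = 2*I*√1159897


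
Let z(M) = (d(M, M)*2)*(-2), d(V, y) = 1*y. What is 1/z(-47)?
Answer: 1/188 ≈ 0.0053191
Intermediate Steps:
d(V, y) = y
z(M) = -4*M (z(M) = (M*2)*(-2) = (2*M)*(-2) = -4*M)
1/z(-47) = 1/(-4*(-47)) = 1/188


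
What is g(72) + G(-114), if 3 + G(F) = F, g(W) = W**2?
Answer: 5067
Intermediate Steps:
G(F) = -3 + F
g(72) + G(-114) = 72**2 + (-3 - 114) = 5184 - 117 = 5067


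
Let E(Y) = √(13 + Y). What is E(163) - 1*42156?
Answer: -42156 + 4*√11 ≈ -42143.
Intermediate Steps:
E(163) - 1*42156 = √(13 + 163) - 1*42156 = √176 - 42156 = 4*√11 - 42156 = -42156 + 4*√11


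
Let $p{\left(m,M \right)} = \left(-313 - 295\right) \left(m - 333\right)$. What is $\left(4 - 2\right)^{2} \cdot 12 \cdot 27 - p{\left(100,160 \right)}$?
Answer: $-140368$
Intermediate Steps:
$p{\left(m,M \right)} = 202464 - 608 m$ ($p{\left(m,M \right)} = - 608 \left(-333 + m\right) = 202464 - 608 m$)
$\left(4 - 2\right)^{2} \cdot 12 \cdot 27 - p{\left(100,160 \right)} = \left(4 - 2\right)^{2} \cdot 12 \cdot 27 - \left(202464 - 60800\right) = 2^{2} \cdot 12 \cdot 27 - \left(202464 - 60800\right) = 4 \cdot 12 \cdot 27 - 141664 = 48 \cdot 27 - 141664 = 1296 - 141664 = -140368$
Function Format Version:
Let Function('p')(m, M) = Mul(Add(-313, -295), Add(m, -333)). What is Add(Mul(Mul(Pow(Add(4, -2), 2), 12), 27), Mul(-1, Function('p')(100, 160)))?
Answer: -140368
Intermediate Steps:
Function('p')(m, M) = Add(202464, Mul(-608, m)) (Function('p')(m, M) = Mul(-608, Add(-333, m)) = Add(202464, Mul(-608, m)))
Add(Mul(Mul(Pow(Add(4, -2), 2), 12), 27), Mul(-1, Function('p')(100, 160))) = Add(Mul(Mul(Pow(Add(4, -2), 2), 12), 27), Mul(-1, Add(202464, Mul(-608, 100)))) = Add(Mul(Mul(Pow(2, 2), 12), 27), Mul(-1, Add(202464, -60800))) = Add(Mul(Mul(4, 12), 27), Mul(-1, 141664)) = Add(Mul(48, 27), -141664) = Add(1296, -141664) = -140368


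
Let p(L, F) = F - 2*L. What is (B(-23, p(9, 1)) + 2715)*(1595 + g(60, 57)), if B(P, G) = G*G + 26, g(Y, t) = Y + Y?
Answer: 5196450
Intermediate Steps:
g(Y, t) = 2*Y
B(P, G) = 26 + G² (B(P, G) = G² + 26 = 26 + G²)
(B(-23, p(9, 1)) + 2715)*(1595 + g(60, 57)) = ((26 + (1 - 2*9)²) + 2715)*(1595 + 2*60) = ((26 + (1 - 18)²) + 2715)*(1595 + 120) = ((26 + (-17)²) + 2715)*1715 = ((26 + 289) + 2715)*1715 = (315 + 2715)*1715 = 3030*1715 = 5196450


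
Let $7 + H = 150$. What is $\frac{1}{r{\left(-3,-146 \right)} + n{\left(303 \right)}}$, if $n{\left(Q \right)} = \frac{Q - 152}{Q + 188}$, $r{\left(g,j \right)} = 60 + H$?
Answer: $\frac{491}{99824} \approx 0.0049187$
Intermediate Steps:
$H = 143$ ($H = -7 + 150 = 143$)
$r{\left(g,j \right)} = 203$ ($r{\left(g,j \right)} = 60 + 143 = 203$)
$n{\left(Q \right)} = \frac{-152 + Q}{188 + Q}$
$\frac{1}{r{\left(-3,-146 \right)} + n{\left(303 \right)}} = \frac{1}{203 + \frac{-152 + 303}{188 + 303}} = \frac{1}{203 + \frac{1}{491} \cdot 151} = \frac{1}{203 + \frac{151}{491}} = \frac{1}{\frac{99824}{491}} = \frac{491}{99824}$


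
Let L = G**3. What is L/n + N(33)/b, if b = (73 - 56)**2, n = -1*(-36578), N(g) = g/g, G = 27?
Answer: 5724965/10571042 ≈ 0.54157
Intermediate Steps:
N(g) = 1
n = 36578
b = 289 (b = 17**2 = 289)
L = 19683 (L = 27**3 = 19683)
L/n + N(33)/b = 19683/36578 + 1/289 = 5724965/10571042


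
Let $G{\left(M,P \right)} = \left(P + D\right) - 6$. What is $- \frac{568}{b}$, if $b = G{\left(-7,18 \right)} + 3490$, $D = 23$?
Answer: $- \frac{568}{3525} \approx -0.16113$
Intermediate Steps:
$G{\left(M,P \right)} = 17 + P$ ($G{\left(M,P \right)} = \left(P + 23\right) - 6 = \left(23 + P\right) - 6 = 17 + P$)
$b = 3525$ ($b = \left(17 + 18\right) + 3490 = 35 + 3490 = 3525$)
$- \frac{568}{b} = - \frac{568}{3525}$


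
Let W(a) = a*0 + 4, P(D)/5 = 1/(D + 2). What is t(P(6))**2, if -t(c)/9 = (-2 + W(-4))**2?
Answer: 1296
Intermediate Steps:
P(D) = 5/(2 + D) (P(D) = 5/(D + 2) = 5/(2 + D))
W(a) = 4 (W(a) = 0 + 4 = 4)
t(c) = -36 (t(c) = -9*(-2 + 4)**2 = -9*2**2 = -9*4 = -36)
t(P(6))**2 = (-36)**2 = 1296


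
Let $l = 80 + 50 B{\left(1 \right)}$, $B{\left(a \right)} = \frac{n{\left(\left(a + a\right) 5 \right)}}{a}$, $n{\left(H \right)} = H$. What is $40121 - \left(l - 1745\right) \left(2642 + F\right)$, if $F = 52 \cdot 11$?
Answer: $3784431$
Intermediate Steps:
$B{\left(a \right)} = 10$ ($B{\left(a \right)} = \frac{\left(a + a\right) 5}{a} = \frac{2 a 5}{a} = \frac{10 a}{a} = 10$)
$F = 572$
$l = 580$ ($l = 80 + 50 \cdot 10 = 80 + 500 = 580$)
$40121 - \left(l - 1745\right) \left(2642 + F\right) = 40121 - \left(580 - 1745\right) \left(2642 + 572\right) = 40121 - \left(-1165\right) 3214 = 40121 - -3744310 = 40121 + 3744310 = 3784431$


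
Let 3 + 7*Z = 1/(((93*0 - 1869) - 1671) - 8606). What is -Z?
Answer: 36439/85022 ≈ 0.42858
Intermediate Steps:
Z = -36439/85022 (Z = -3/7 + 1/(7*(((93*0 - 1869) - 1671) - 8606)) = -3/7 + 1/(7*(((0 - 1869) - 1671) - 8606)) = -3/7 + 1/(7*((-1869 - 1671) - 8606)) = -3/7 + 1/(7*(-3540 - 8606)) = -3/7 + (⅐)/(-12146) = -3/7 + (⅐)*(-1/12146) = -3/7 - 1/85022 = -36439/85022 ≈ -0.42858)
-Z = -1*(-36439/85022) = 36439/85022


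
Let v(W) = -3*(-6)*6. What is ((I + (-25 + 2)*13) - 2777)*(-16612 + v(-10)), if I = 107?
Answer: 49000376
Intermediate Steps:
v(W) = 108 (v(W) = 18*6 = 108)
((I + (-25 + 2)*13) - 2777)*(-16612 + v(-10)) = ((107 + (-25 + 2)*13) - 2777)*(-16612 + 108) = ((107 - 23*13) - 2777)*(-16504) = ((107 - 299) - 2777)*(-16504) = (-192 - 2777)*(-16504) = -2969*(-16504) = 49000376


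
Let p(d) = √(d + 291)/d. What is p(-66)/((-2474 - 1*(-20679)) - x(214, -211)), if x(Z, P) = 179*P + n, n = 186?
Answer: -5/1227336 ≈ -4.0739e-6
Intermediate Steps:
x(Z, P) = 186 + 179*P (x(Z, P) = 179*P + 186 = 186 + 179*P)
p(d) = √(291 + d)/d
p(-66)/((-2474 - 1*(-20679)) - x(214, -211)) = (√(291 - 66)/(-66))/((-2474 - 1*(-20679)) - (186 + 179*(-211))) = (-√225/66)/((-2474 + 20679) - (186 - 37769)) = (-1/66*15)/(18205 - 1*(-37583)) = -5/(22*(18205 + 37583)) = -5/22/55788 = -5/22*1/55788 = -5/1227336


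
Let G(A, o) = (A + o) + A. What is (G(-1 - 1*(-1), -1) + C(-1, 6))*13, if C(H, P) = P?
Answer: 65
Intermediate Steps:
G(A, o) = o + 2*A
(G(-1 - 1*(-1), -1) + C(-1, 6))*13 = ((-1 + 2*(-1 - 1*(-1))) + 6)*13 = ((-1 + 2*(-1 + 1)) + 6)*13 = ((-1 + 2*0) + 6)*13 = ((-1 + 0) + 6)*13 = (-1 + 6)*13 = 5*13 = 65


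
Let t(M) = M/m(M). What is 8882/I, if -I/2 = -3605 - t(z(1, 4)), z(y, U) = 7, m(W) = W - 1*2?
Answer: 22205/18032 ≈ 1.2314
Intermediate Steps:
m(W) = -2 + W (m(W) = W - 2 = -2 + W)
t(M) = M/(-2 + M)
I = 36064/5 (I = -2*(-3605 - 7/(-2 + 7)) = -2*(-3605 - 7/5) = -2*(-18032/5) = 36064/5 ≈ 7212.8)
8882/I = 8882/(36064/5) = 8882*(5/36064) = 22205/18032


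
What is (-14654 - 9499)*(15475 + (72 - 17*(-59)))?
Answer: -399732150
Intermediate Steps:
(-14654 - 9499)*(15475 + (72 - 17*(-59))) = -24153*(15475 + (72 + 1003)) = -24153*(15475 + 1075) = -24153*16550 = -399732150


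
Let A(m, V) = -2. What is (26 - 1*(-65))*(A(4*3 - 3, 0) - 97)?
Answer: -9009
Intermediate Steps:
(26 - 1*(-65))*(A(4*3 - 3, 0) - 97) = (26 - 1*(-65))*(-2 - 97) = (26 + 65)*(-99) = 91*(-99) = -9009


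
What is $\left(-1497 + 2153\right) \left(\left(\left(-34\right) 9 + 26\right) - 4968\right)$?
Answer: $-3442688$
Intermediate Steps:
$\left(-1497 + 2153\right) \left(\left(\left(-34\right) 9 + 26\right) - 4968\right) = 656 \left(\left(-306 + 26\right) - 4968\right) = 656 \left(-280 - 4968\right) = 656 \left(-5248\right) = -3442688$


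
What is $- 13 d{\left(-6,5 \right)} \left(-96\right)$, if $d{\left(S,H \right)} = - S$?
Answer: $7488$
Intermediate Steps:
$- 13 d{\left(-6,5 \right)} \left(-96\right) = - 13 \left(\left(-1\right) \left(-6\right)\right) \left(-96\right) = \left(-13\right) 6 \left(-96\right) = \left(-78\right) \left(-96\right) = 7488$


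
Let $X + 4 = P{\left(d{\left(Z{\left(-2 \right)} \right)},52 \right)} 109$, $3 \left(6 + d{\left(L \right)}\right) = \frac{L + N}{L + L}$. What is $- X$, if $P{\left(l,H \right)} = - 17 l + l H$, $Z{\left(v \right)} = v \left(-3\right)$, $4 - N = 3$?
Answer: $\frac{797479}{36} \approx 22152.0$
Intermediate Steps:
$N = 1$ ($N = 4 - 3 = 1$)
$Z{\left(v \right)} = - 3 v$
$d{\left(L \right)} = -6 + \frac{1 + L}{6 L}$ ($d{\left(L \right)} = -6 + \frac{\left(L + 1\right) \frac{1}{L + L}}{3} = -6 + \frac{\left(1 + L\right) \frac{1}{2 L}}{3} = -6 + \frac{\frac{1}{2} \frac{1}{L} \left(1 + L\right)}{3} = -6 + \frac{1 + L}{6 L}$)
$P{\left(l,H \right)} = - 17 l + H l$
$X = - \frac{797479}{36}$ ($X = -4 + \frac{1 - 35 \left(\left(-3\right) \left(-2\right)\right)}{6 \left(\left(-3\right) \left(-2\right)\right)} \left(-17 + 52\right) 109 = -4 + \frac{1 - 210}{6 \cdot 6} \cdot 35 \cdot 109 = -4 + \frac{1}{6} \cdot \frac{1}{6} \left(1 - 210\right) 35 \cdot 109 = -4 + \frac{1}{6} \cdot \frac{1}{6} \left(-209\right) 35 \cdot 109 = -4 + \left(- \frac{209}{36}\right) 35 \cdot 109 = -4 - \frac{797335}{36} = - \frac{797479}{36} \approx -22152.0$)
$- X = \left(-1\right) \left(- \frac{797479}{36}\right) = \frac{797479}{36}$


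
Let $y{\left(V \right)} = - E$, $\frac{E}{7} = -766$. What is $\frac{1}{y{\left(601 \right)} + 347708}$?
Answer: $\frac{1}{353070} \approx 2.8323 \cdot 10^{-6}$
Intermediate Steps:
$E = -5362$ ($E = 7 \left(-766\right) = -5362$)
$y{\left(V \right)} = 5362$ ($y{\left(V \right)} = \left(-1\right) \left(-5362\right) = 5362$)
$\frac{1}{y{\left(601 \right)} + 347708} = \frac{1}{5362 + 347708} = \frac{1}{353070}$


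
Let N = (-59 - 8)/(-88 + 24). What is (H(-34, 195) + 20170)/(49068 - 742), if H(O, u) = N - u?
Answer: 1278467/3092864 ≈ 0.41336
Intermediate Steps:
N = 67/64 (N = -67/(-64) = -67*(-1/64) = 67/64 ≈ 1.0469)
H(O, u) = 67/64 - u
(H(-34, 195) + 20170)/(49068 - 742) = ((67/64 - 1*195) + 20170)/(49068 - 742) = ((67/64 - 195) + 20170)/48326 = (-12413/64 + 20170)*(1/48326) = (1278467/64)*(1/48326) = 1278467/3092864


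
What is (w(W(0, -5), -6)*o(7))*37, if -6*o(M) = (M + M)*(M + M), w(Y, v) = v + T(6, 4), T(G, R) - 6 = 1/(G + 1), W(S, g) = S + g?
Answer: -518/3 ≈ -172.67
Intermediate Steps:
T(G, R) = 6 + 1/(1 + G) (T(G, R) = 6 + 1/(G + 1) = 6 + 1/(1 + G))
w(Y, v) = 43/7 + v (w(Y, v) = v + (7 + 6*6)/(1 + 6) = v + (7 + 36)/7 = v + (1/7)*43 = v + 43/7 = 43/7 + v)
o(M) = -2*M**2/3 (o(M) = -(M + M)*(M + M)/6 = -2*M*2*M/6 = -2*M**2/3)
(w(W(0, -5), -6)*o(7))*37 = ((43/7 - 6)*(-2/3*7**2))*37 = ((-2/3*49)/7)*37 = ((1/7)*(-98/3))*37 = -14/3*37 = -518/3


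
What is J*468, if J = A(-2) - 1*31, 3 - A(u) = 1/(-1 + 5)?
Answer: -13221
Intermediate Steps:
A(u) = 11/4 (A(u) = 3 - 1/(-1 + 5) = 3 - 1/4 = 3 - 1*¼ = 3 - ¼ = 11/4)
J = -113/4 (J = 11/4 - 1*31 = 11/4 - 31 = -113/4 ≈ -28.250)
J*468 = -113/4*468 = -13221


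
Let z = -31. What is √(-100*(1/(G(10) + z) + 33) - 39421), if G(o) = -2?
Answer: I*√46519869/33 ≈ 206.68*I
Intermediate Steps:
√(-100*(1/(G(10) + z) + 33) - 39421) = √(-100*(1/(-2 - 31) + 33) - 39421) = √(-100*(1/(-33) + 33) - 39421) = √(-100*(-1/33 + 33) - 39421) = √(-100*1088/33 - 39421) = √(-108800/33 - 39421) = √(-1409693/33) = I*√46519869/33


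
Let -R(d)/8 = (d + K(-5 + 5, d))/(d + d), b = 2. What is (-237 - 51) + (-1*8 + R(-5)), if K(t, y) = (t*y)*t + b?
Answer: -1492/5 ≈ -298.40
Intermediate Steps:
K(t, y) = 2 + y*t² (K(t, y) = (t*y)*t + 2 = y*t² + 2 = 2 + y*t²)
R(d) = -4*(2 + d)/d (R(d) = -8*(d + (2 + d*(-5 + 5)²))/(d + d) = -8*(d + (2 + d*0²))/(2*d) = -8*(d + (2 + d*0))*1/(2*d) = -8*(d + (2 + 0))*1/(2*d) = -8*(d + 2)*1/(2*d) = -8*(2 + d)*1/(2*d) = -4*(2 + d)/d)
(-237 - 51) + (-1*8 + R(-5)) = (-237 - 51) + (-1*8 + (-4 - 8/(-5))) = -288 + (-8 + (-4 - 8*(-⅕))) = -288 + (-8 + (-4 + 8/5)) = -288 + (-8 - 12/5) = -288 - 52/5 = -1492/5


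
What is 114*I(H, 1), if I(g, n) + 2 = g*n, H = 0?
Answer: -228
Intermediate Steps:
I(g, n) = -2 + g*n
114*I(H, 1) = 114*(-2 + 0*1) = 114*(-2 + 0) = 114*(-2) = -228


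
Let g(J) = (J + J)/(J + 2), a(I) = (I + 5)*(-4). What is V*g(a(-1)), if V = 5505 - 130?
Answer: 86000/7 ≈ 12286.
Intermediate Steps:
a(I) = -20 - 4*I (a(I) = (5 + I)*(-4) = -20 - 4*I)
V = 5375
g(J) = 2*J/(2 + J) (g(J) = (2*J)/(2 + J) = 2*J/(2 + J))
V*g(a(-1)) = 5375*(2*(-20 - 4*(-1))/(2 + (-20 - 4*(-1)))) = 5375*(2*(-20 + 4)/(2 + (-20 + 4))) = 5375*(2*(-16)/(2 - 16)) = 5375*(2*(-16)/(-14)) = 5375*(2*(-16)*(-1/14)) = 5375*(16/7) = 86000/7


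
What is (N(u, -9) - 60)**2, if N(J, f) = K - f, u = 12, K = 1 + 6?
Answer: 1936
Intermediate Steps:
K = 7
N(J, f) = 7 - f
(N(u, -9) - 60)**2 = ((7 - 1*(-9)) - 60)**2 = ((7 + 9) - 60)**2 = (16 - 60)**2 = (-44)**2 = 1936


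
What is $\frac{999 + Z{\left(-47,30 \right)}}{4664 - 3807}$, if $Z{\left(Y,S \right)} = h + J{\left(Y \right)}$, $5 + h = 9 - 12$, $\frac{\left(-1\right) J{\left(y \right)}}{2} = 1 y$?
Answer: $\frac{1085}{857} \approx 1.266$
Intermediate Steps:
$J{\left(y \right)} = - 2 y$ ($J{\left(y \right)} = - 2 \cdot 1 y = - 2 y$)
$h = -8$ ($h = -5 + \left(9 - 12\right) = -5 - 3 = -8$)
$Z{\left(Y,S \right)} = -8 - 2 Y$
$\frac{999 + Z{\left(-47,30 \right)}}{4664 - 3807} = \frac{999 - -86}{4664 - 3807} = \frac{999 + \left(-8 + 94\right)}{857} = \left(999 + 86\right) \frac{1}{857} = 1085 \cdot \frac{1}{857} = \frac{1085}{857}$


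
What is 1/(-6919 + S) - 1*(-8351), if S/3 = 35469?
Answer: 830824289/99488 ≈ 8351.0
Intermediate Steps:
S = 106407 (S = 3*35469 = 106407)
1/(-6919 + S) - 1*(-8351) = 1/(-6919 + 106407) - 1*(-8351) = 1/99488 + 8351 = 830824289/99488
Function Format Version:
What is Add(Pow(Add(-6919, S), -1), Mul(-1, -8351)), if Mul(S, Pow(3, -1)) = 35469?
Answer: Rational(830824289, 99488) ≈ 8351.0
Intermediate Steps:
S = 106407 (S = Mul(3, 35469) = 106407)
Add(Pow(Add(-6919, S), -1), Mul(-1, -8351)) = Add(Pow(Add(-6919, 106407), -1), Mul(-1, -8351)) = Add(Pow(99488, -1), 8351) = Add(Rational(1, 99488), 8351) = Rational(830824289, 99488)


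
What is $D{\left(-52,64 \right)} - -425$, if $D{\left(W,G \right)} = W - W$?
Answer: $425$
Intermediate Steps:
$D{\left(W,G \right)} = 0$
$D{\left(-52,64 \right)} - -425 = 0 - -425 = 0 + 425 = 425$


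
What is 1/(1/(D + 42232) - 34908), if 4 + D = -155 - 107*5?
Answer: -41538/1450008503 ≈ -2.8647e-5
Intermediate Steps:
D = -694 (D = -4 + (-155 - 107*5) = -4 + (-155 - 535) = -4 - 690 = -694)
1/(1/(D + 42232) - 34908) = 1/(1/(-694 + 42232) - 34908) = 1/(1/41538 - 34908) = 1/(-1450008503/41538) = -41538/1450008503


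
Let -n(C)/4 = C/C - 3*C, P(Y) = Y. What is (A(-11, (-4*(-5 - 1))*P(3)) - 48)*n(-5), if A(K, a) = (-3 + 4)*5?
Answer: 2752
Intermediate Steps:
n(C) = -4 + 12*C (n(C) = -4*(C/C - 3*C) = -4*(1 - 3*C) = -4 + 12*C)
A(K, a) = 5 (A(K, a) = 1*5 = 5)
(A(-11, (-4*(-5 - 1))*P(3)) - 48)*n(-5) = (5 - 48)*(-4 + 12*(-5)) = -43*(-4 - 60) = -43*(-64) = 2752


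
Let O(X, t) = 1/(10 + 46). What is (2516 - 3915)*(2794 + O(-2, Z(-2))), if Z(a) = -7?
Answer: -218894535/56 ≈ -3.9088e+6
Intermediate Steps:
O(X, t) = 1/56
(2516 - 3915)*(2794 + O(-2, Z(-2))) = (2516 - 3915)*(2794 + 1/56) = -1399*156465/56 = -218894535/56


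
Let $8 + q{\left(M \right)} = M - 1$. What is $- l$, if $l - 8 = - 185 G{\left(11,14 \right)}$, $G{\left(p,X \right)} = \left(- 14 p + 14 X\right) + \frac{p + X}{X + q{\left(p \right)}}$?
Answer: $\frac{128817}{16} \approx 8051.1$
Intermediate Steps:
$q{\left(M \right)} = -9 + M$ ($q{\left(M \right)} = -8 + \left(M - 1\right) = -8 + \left(-1 + M\right) = -9 + M$)
$G{\left(p,X \right)} = - 14 p + 14 X + \frac{X + p}{-9 + X + p}$ ($G{\left(p,X \right)} = \left(- 14 p + 14 X\right) + \frac{p + X}{X + \left(-9 + p\right)} = \left(- 14 p + 14 X\right) + \frac{X + p}{-9 + X + p} = - 14 p + 14 X + \frac{X + p}{-9 + X + p}$)
$l = - \frac{128817}{16}$ ($l = 8 - 185 \frac{\left(-125\right) 14 - 14 \cdot 11^{2} + 14 \cdot 14^{2} + 127 \cdot 11}{-9 + 14 + 11} = 8 - 185 \frac{-1750 - 1694 + 14 \cdot 196 + 1397}{16} = 8 - 185 \frac{-1750 - 1694 + 2744 + 1397}{16} = 8 - 185 \cdot \frac{1}{16} \cdot 697 = 8 - \frac{128945}{16} = - \frac{128817}{16} \approx -8051.1$)
$- l = \left(-1\right) \left(- \frac{128817}{16}\right) = \frac{128817}{16}$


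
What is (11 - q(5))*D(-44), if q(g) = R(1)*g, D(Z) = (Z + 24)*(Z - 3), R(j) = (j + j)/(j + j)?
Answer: 5640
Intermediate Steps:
R(j) = 1 (R(j) = (2*j)/((2*j)) = (2*j)*(1/(2*j)) = 1)
D(Z) = (-3 + Z)*(24 + Z) (D(Z) = (24 + Z)*(-3 + Z) = (-3 + Z)*(24 + Z))
q(g) = g (q(g) = 1*g = g)
(11 - q(5))*D(-44) = (11 - 1*5)*(-72 + (-44)**2 + 21*(-44)) = (11 - 5)*(-72 + 1936 - 924) = 6*940 = 5640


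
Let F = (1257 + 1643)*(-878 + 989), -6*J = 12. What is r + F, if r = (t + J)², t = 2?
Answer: 321900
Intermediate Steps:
J = -2 (J = -⅙*12 = -2)
r = 0 (r = (2 - 2)² = 0² = 0)
F = 321900 (F = 2900*111 = 321900)
r + F = 0 + 321900 = 321900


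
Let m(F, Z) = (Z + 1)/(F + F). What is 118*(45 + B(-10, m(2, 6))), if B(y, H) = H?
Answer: 11033/2 ≈ 5516.5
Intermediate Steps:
m(F, Z) = (1 + Z)/(2*F) (m(F, Z) = (1 + Z)/((2*F)) = (1 + Z)*(1/(2*F)) = (1 + Z)/(2*F))
118*(45 + B(-10, m(2, 6))) = 118*(45 + (½)*(1 + 6)/2) = 118*(45 + (½)*(½)*7) = 118*(45 + 7/4) = 118*(187/4) = 11033/2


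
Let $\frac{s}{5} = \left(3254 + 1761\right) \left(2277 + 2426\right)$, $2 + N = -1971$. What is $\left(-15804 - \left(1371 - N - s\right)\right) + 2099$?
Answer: $117910676$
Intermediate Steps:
$N = -1973$ ($N = -2 - 1971 = -1973$)
$s = 117927725$ ($s = 5 \left(3254 + 1761\right) \left(2277 + 2426\right) = 5 \cdot 5015 \cdot 4703 = 5 \cdot 23585545 = 117927725$)
$\left(-15804 - \left(1371 - N - s\right)\right) + 2099 = \left(-15804 + \left(\left(-1973 + 117927725\right) - 1371\right)\right) + 2099 = \left(-15804 + \left(117925752 - 1371\right)\right) + 2099 = \left(-15804 + 117924381\right) + 2099 = 117908577 + 2099 = 117910676$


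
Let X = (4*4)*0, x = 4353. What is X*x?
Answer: 0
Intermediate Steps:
X = 0 (X = 16*0 = 0)
X*x = 0*4353 = 0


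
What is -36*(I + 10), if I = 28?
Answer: -1368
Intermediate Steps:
-36*(I + 10) = -36*(28 + 10) = -36*38 = -1368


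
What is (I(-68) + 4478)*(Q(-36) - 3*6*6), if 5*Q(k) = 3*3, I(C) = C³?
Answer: 164585574/5 ≈ 3.2917e+7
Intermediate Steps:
Q(k) = 9/5 (Q(k) = (3*3)/5 = (⅕)*9 = 9/5)
(I(-68) + 4478)*(Q(-36) - 3*6*6) = ((-68)³ + 4478)*(9/5 - 3*6*6) = (-314432 + 4478)*(9/5 - 18*6) = -309954*(9/5 - 108) = -309954*(-531/5) = 164585574/5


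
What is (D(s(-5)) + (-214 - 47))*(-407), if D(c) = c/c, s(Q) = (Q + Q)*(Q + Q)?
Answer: 105820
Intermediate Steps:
s(Q) = 4*Q² (s(Q) = (2*Q)*(2*Q) = 4*Q²)
D(c) = 1
(D(s(-5)) + (-214 - 47))*(-407) = (1 + (-214 - 47))*(-407) = (1 - 261)*(-407) = -260*(-407) = 105820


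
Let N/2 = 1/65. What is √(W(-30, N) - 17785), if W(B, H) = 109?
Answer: 6*I*√491 ≈ 132.95*I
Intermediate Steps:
N = 2/65 ≈ 0.030769
√(W(-30, N) - 17785) = √(109 - 17785) = √(-17676) = 6*I*√491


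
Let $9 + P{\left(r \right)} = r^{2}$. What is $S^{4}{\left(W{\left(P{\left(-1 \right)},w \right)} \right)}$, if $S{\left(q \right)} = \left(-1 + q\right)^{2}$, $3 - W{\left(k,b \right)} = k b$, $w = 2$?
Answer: $11019960576$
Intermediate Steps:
$P{\left(r \right)} = -9 + r^{2}$
$W{\left(k,b \right)} = 3 - b k$ ($W{\left(k,b \right)} = 3 - k b = 3 - b k$)
$S^{4}{\left(W{\left(P{\left(-1 \right)},w \right)} \right)} = \left(\left(-1 - \left(-3 + 2 \left(-9 + \left(-1\right)^{2}\right)\right)\right)^{2}\right)^{4} = \left(\left(-1 - \left(-3 + 2 \left(-9 + 1\right)\right)\right)^{2}\right)^{4} = \left(\left(-1 - \left(-3 + 2 \left(-8\right)\right)\right)^{2}\right)^{4} = \left(\left(-1 + \left(3 + 16\right)\right)^{2}\right)^{4} = \left(\left(-1 + 19\right)^{2}\right)^{4} = \left(18^{2}\right)^{4} = 324^{4} = 11019960576$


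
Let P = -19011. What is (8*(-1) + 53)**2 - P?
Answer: 21036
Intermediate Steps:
(8*(-1) + 53)**2 - P = (8*(-1) + 53)**2 - 1*(-19011) = (-8 + 53)**2 + 19011 = 45**2 + 19011 = 2025 + 19011 = 21036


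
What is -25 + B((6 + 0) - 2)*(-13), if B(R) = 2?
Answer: -51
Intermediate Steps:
-25 + B((6 + 0) - 2)*(-13) = -25 + 2*(-13) = -25 - 26 = -51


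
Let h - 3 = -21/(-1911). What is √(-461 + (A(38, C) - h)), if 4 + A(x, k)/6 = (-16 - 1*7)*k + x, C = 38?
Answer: I*√45578715/91 ≈ 74.189*I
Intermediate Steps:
h = 274/91 (h = 3 - 21/(-1911) = 3 - 21*(-1/1911) = 3 + 1/91 = 274/91 ≈ 3.0110)
A(x, k) = -24 - 138*k + 6*x (A(x, k) = -24 + 6*((-16 - 1*7)*k + x) = -24 + 6*((-16 - 7)*k + x) = -24 + 6*(-23*k + x) = -24 + 6*(x - 23*k) = -24 + (-138*k + 6*x) = -24 - 138*k + 6*x)
√(-461 + (A(38, C) - h)) = √(-461 + ((-24 - 138*38 + 6*38) - 1*274/91)) = √(-461 + ((-24 - 5244 + 228) - 274/91)) = √(-461 + (-5040 - 274/91)) = √(-461 - 458914/91) = √(-500865/91) = I*√45578715/91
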